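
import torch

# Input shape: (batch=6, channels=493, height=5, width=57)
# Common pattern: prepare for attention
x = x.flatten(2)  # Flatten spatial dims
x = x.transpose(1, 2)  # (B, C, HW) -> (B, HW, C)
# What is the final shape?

Input shape: (6, 493, 5, 57)
  -> after flatten(2): (6, 493, 285)
Output shape: (6, 285, 493)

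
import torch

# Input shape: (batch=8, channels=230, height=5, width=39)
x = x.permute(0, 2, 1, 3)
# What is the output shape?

Input shape: (8, 230, 5, 39)
Output shape: (8, 5, 230, 39)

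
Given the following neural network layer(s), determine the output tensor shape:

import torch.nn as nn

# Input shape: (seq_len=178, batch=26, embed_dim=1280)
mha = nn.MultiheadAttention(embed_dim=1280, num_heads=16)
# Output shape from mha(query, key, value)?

Input shape: (178, 26, 1280)
Output shape: (178, 26, 1280)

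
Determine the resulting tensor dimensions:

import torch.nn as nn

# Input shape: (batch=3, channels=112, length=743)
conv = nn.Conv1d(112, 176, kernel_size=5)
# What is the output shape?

Input shape: (3, 112, 743)
Output shape: (3, 176, 739)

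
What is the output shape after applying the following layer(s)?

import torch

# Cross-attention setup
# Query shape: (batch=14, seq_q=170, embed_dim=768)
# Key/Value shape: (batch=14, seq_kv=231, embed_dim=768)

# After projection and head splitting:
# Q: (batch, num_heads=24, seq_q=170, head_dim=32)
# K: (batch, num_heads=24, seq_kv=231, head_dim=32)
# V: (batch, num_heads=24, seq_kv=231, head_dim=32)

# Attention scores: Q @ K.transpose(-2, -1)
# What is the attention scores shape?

Input shape: (14, 170, 768)
Output shape: (14, 24, 170, 231)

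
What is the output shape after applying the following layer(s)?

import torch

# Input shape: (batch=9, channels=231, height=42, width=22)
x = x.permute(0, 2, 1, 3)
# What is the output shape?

Input shape: (9, 231, 42, 22)
Output shape: (9, 42, 231, 22)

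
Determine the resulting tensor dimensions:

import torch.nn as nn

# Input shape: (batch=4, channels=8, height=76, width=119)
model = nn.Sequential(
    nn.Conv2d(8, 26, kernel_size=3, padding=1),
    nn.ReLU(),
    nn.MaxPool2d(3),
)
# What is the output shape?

Input shape: (4, 8, 76, 119)
  -> after Conv2d: (4, 26, 76, 119)
  -> after ReLU: (4, 26, 76, 119)
Output shape: (4, 26, 25, 39)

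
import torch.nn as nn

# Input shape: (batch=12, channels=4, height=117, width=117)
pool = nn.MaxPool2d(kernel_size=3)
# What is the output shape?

Input shape: (12, 4, 117, 117)
Output shape: (12, 4, 39, 39)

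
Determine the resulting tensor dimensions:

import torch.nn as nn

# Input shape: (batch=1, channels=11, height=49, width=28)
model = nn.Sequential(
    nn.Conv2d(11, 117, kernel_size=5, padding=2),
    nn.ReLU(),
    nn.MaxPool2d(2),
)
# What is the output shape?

Input shape: (1, 11, 49, 28)
  -> after Conv2d: (1, 117, 49, 28)
  -> after ReLU: (1, 117, 49, 28)
Output shape: (1, 117, 24, 14)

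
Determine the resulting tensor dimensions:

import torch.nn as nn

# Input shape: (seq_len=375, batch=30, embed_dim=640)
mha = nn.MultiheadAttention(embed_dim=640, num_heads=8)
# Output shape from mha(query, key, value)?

Input shape: (375, 30, 640)
Output shape: (375, 30, 640)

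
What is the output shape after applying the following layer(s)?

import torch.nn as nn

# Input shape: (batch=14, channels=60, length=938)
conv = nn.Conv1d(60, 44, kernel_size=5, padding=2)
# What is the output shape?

Input shape: (14, 60, 938)
Output shape: (14, 44, 938)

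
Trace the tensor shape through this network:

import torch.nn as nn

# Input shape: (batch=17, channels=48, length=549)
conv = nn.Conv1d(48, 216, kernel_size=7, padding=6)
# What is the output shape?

Input shape: (17, 48, 549)
Output shape: (17, 216, 555)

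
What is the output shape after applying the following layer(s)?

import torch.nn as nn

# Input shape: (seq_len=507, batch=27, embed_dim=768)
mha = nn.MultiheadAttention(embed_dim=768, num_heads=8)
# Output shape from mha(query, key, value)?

Input shape: (507, 27, 768)
Output shape: (507, 27, 768)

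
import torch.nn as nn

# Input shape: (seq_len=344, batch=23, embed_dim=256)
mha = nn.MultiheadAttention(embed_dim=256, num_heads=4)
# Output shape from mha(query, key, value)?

Input shape: (344, 23, 256)
Output shape: (344, 23, 256)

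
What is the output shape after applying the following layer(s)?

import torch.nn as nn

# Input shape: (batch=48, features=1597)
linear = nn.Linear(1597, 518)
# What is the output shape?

Input shape: (48, 1597)
Output shape: (48, 518)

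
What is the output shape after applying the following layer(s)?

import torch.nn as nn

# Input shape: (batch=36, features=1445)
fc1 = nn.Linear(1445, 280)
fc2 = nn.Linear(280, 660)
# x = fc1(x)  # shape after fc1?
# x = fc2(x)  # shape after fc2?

Input shape: (36, 1445)
  -> after fc1: (36, 280)
Output shape: (36, 660)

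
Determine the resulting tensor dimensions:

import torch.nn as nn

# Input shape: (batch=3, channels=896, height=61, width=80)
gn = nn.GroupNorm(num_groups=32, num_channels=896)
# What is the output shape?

Input shape: (3, 896, 61, 80)
Output shape: (3, 896, 61, 80)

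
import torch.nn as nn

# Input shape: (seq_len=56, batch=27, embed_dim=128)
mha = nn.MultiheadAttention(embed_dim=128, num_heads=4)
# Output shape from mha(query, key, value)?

Input shape: (56, 27, 128)
Output shape: (56, 27, 128)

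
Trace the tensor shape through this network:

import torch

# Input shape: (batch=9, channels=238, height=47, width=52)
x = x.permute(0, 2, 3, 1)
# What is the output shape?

Input shape: (9, 238, 47, 52)
Output shape: (9, 47, 52, 238)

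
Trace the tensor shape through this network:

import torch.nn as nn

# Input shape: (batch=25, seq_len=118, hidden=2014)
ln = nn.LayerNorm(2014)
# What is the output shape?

Input shape: (25, 118, 2014)
Output shape: (25, 118, 2014)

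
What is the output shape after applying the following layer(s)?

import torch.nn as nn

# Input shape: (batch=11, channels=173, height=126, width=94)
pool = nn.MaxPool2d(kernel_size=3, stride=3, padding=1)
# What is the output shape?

Input shape: (11, 173, 126, 94)
Output shape: (11, 173, 42, 32)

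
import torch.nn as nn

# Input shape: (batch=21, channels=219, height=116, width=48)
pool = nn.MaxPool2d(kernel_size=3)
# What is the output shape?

Input shape: (21, 219, 116, 48)
Output shape: (21, 219, 38, 16)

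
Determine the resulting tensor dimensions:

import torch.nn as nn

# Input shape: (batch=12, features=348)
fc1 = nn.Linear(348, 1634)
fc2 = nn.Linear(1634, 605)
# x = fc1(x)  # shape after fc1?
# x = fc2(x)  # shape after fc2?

Input shape: (12, 348)
  -> after fc1: (12, 1634)
Output shape: (12, 605)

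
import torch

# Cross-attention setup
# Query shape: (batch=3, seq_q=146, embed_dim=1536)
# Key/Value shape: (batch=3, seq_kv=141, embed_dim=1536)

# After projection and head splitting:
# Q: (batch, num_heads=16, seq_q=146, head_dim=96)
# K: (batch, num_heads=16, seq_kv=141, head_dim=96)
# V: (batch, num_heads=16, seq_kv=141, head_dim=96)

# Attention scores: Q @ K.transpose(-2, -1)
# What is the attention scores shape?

Input shape: (3, 146, 1536)
Output shape: (3, 16, 146, 141)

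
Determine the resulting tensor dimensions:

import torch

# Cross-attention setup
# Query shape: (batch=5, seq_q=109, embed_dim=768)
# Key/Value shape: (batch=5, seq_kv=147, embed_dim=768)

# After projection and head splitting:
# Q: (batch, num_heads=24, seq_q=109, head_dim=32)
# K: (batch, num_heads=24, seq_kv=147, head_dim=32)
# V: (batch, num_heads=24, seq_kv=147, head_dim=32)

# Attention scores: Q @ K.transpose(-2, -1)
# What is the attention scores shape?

Input shape: (5, 109, 768)
Output shape: (5, 24, 109, 147)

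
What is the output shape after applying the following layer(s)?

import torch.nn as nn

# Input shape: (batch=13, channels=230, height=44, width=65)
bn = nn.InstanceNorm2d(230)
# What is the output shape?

Input shape: (13, 230, 44, 65)
Output shape: (13, 230, 44, 65)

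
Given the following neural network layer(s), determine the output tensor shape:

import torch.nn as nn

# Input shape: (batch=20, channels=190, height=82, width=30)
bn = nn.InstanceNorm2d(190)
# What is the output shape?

Input shape: (20, 190, 82, 30)
Output shape: (20, 190, 82, 30)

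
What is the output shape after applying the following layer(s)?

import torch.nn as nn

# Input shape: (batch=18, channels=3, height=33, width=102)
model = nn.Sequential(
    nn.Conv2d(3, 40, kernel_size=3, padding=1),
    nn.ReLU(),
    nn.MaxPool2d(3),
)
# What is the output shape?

Input shape: (18, 3, 33, 102)
  -> after Conv2d: (18, 40, 33, 102)
  -> after ReLU: (18, 40, 33, 102)
Output shape: (18, 40, 11, 34)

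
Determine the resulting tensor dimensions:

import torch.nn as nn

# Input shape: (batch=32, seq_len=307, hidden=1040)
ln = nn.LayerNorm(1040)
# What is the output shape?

Input shape: (32, 307, 1040)
Output shape: (32, 307, 1040)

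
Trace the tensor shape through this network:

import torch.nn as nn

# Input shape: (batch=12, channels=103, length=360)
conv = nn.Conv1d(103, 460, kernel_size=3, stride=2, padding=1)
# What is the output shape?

Input shape: (12, 103, 360)
Output shape: (12, 460, 180)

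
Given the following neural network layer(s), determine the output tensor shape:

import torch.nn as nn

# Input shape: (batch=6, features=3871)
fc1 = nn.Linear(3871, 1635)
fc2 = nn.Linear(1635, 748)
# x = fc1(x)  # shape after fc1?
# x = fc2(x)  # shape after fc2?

Input shape: (6, 3871)
  -> after fc1: (6, 1635)
Output shape: (6, 748)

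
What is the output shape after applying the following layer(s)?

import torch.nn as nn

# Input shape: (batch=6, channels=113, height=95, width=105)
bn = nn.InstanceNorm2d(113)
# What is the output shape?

Input shape: (6, 113, 95, 105)
Output shape: (6, 113, 95, 105)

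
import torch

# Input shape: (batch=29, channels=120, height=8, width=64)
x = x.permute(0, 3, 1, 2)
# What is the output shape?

Input shape: (29, 120, 8, 64)
Output shape: (29, 64, 120, 8)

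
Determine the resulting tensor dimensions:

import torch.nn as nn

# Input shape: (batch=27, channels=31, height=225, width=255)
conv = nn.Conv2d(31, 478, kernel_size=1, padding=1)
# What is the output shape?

Input shape: (27, 31, 225, 255)
Output shape: (27, 478, 227, 257)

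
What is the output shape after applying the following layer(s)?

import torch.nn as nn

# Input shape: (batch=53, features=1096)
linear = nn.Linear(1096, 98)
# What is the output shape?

Input shape: (53, 1096)
Output shape: (53, 98)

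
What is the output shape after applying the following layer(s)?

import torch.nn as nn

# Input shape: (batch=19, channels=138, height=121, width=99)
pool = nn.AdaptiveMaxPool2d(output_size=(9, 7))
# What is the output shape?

Input shape: (19, 138, 121, 99)
Output shape: (19, 138, 9, 7)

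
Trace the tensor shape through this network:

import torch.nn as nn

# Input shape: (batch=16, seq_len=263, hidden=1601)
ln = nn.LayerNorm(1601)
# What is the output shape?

Input shape: (16, 263, 1601)
Output shape: (16, 263, 1601)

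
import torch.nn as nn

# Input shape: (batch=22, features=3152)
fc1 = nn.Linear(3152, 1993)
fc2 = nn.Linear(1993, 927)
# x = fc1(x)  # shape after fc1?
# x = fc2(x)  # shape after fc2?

Input shape: (22, 3152)
  -> after fc1: (22, 1993)
Output shape: (22, 927)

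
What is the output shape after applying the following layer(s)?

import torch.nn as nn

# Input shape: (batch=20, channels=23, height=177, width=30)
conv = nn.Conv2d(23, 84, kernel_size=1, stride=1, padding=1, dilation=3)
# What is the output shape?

Input shape: (20, 23, 177, 30)
Output shape: (20, 84, 179, 32)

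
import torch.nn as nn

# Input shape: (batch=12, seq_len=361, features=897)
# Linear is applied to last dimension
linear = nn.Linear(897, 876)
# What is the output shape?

Input shape: (12, 361, 897)
Output shape: (12, 361, 876)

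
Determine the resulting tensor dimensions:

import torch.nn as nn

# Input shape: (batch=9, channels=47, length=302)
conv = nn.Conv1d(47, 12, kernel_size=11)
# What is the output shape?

Input shape: (9, 47, 302)
Output shape: (9, 12, 292)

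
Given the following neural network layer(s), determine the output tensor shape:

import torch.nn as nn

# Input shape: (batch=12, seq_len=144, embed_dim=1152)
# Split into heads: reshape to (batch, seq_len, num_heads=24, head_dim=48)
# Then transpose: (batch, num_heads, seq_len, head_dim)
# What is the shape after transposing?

Input shape: (12, 144, 1152)
  -> after reshape: (12, 144, 24, 48)
Output shape: (12, 24, 144, 48)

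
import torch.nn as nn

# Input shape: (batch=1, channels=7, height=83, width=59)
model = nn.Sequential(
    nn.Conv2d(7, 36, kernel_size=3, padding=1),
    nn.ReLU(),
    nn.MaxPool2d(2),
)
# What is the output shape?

Input shape: (1, 7, 83, 59)
  -> after Conv2d: (1, 36, 83, 59)
  -> after ReLU: (1, 36, 83, 59)
Output shape: (1, 36, 41, 29)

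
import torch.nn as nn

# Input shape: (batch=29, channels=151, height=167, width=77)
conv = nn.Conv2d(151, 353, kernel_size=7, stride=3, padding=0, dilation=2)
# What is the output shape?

Input shape: (29, 151, 167, 77)
Output shape: (29, 353, 52, 22)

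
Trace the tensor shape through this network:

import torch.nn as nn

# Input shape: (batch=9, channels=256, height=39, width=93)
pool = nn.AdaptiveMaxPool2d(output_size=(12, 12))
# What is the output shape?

Input shape: (9, 256, 39, 93)
Output shape: (9, 256, 12, 12)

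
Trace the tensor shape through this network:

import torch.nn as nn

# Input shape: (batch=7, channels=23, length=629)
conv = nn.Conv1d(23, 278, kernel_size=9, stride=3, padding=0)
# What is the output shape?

Input shape: (7, 23, 629)
Output shape: (7, 278, 207)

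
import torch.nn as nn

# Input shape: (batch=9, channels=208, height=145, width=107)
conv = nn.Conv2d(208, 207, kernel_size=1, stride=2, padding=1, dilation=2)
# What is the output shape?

Input shape: (9, 208, 145, 107)
Output shape: (9, 207, 74, 55)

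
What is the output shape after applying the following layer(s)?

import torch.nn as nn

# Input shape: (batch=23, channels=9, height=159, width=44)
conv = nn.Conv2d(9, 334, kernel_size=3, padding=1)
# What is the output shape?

Input shape: (23, 9, 159, 44)
Output shape: (23, 334, 159, 44)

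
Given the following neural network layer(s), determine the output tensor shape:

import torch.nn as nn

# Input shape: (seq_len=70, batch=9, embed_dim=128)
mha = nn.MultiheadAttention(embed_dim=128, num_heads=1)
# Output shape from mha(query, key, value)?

Input shape: (70, 9, 128)
Output shape: (70, 9, 128)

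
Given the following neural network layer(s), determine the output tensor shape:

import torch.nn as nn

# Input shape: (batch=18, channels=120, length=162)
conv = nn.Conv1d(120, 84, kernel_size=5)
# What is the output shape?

Input shape: (18, 120, 162)
Output shape: (18, 84, 158)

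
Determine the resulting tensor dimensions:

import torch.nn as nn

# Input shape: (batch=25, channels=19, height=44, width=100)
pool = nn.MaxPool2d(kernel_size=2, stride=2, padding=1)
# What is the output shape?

Input shape: (25, 19, 44, 100)
Output shape: (25, 19, 23, 51)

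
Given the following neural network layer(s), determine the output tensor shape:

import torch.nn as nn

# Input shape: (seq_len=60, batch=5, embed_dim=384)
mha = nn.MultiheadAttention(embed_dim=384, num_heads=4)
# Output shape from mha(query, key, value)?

Input shape: (60, 5, 384)
Output shape: (60, 5, 384)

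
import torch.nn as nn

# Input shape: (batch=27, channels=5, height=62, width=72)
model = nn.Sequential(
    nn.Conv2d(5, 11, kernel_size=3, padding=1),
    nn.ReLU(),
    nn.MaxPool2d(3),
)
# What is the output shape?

Input shape: (27, 5, 62, 72)
  -> after Conv2d: (27, 11, 62, 72)
  -> after ReLU: (27, 11, 62, 72)
Output shape: (27, 11, 20, 24)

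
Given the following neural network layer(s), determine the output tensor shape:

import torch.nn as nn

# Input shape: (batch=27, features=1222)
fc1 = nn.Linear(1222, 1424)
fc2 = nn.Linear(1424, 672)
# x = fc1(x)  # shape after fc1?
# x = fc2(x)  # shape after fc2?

Input shape: (27, 1222)
  -> after fc1: (27, 1424)
Output shape: (27, 672)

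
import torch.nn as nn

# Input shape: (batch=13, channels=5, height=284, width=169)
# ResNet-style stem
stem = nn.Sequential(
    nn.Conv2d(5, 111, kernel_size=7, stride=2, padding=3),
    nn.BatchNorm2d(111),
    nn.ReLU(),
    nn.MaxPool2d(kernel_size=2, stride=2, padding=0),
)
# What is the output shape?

Input shape: (13, 5, 284, 169)
  -> after Conv2d 7x7 stride=2: (13, 111, 142, 85)
Output shape: (13, 111, 71, 42)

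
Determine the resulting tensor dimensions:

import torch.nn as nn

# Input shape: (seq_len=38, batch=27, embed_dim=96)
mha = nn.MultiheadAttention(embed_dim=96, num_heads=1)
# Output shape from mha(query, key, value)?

Input shape: (38, 27, 96)
Output shape: (38, 27, 96)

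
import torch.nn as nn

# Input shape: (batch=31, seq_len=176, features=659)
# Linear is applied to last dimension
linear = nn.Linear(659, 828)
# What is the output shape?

Input shape: (31, 176, 659)
Output shape: (31, 176, 828)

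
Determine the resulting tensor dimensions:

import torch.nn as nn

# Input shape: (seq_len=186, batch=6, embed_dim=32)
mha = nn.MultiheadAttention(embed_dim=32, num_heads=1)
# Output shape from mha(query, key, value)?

Input shape: (186, 6, 32)
Output shape: (186, 6, 32)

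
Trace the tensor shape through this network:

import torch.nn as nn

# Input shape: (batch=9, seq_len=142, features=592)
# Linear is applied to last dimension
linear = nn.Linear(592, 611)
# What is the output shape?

Input shape: (9, 142, 592)
Output shape: (9, 142, 611)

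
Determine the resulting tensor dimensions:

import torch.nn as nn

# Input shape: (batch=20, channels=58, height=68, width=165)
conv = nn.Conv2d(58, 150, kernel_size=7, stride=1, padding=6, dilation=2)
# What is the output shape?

Input shape: (20, 58, 68, 165)
Output shape: (20, 150, 68, 165)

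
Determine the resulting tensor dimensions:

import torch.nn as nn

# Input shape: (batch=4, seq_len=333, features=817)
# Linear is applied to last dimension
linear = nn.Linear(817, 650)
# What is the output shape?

Input shape: (4, 333, 817)
Output shape: (4, 333, 650)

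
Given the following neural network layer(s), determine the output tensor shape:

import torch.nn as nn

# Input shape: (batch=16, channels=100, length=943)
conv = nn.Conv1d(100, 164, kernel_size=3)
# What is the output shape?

Input shape: (16, 100, 943)
Output shape: (16, 164, 941)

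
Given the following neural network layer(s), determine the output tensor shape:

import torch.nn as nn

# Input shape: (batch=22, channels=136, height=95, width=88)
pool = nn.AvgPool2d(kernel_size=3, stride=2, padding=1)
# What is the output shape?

Input shape: (22, 136, 95, 88)
Output shape: (22, 136, 48, 44)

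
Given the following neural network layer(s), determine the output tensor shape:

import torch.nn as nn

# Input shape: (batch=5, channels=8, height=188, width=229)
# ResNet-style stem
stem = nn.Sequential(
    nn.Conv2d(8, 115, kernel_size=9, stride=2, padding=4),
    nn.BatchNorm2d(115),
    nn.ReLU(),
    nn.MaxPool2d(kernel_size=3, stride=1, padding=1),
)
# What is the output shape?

Input shape: (5, 8, 188, 229)
  -> after Conv2d 9x9 stride=2: (5, 115, 94, 115)
Output shape: (5, 115, 94, 115)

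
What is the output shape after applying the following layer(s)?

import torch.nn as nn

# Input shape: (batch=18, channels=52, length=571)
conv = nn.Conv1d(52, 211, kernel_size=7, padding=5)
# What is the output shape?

Input shape: (18, 52, 571)
Output shape: (18, 211, 575)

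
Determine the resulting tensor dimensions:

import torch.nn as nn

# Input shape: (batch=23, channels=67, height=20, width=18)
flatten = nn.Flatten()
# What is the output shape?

Input shape: (23, 67, 20, 18)
Output shape: (23, 24120)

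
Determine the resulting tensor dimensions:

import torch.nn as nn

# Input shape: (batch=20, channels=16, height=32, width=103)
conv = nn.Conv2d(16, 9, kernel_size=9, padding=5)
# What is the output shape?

Input shape: (20, 16, 32, 103)
Output shape: (20, 9, 34, 105)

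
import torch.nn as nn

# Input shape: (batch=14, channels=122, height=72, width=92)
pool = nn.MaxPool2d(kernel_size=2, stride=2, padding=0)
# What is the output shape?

Input shape: (14, 122, 72, 92)
Output shape: (14, 122, 36, 46)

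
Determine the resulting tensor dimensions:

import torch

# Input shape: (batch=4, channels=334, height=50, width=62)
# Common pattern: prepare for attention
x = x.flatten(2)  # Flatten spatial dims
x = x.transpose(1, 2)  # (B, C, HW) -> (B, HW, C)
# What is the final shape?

Input shape: (4, 334, 50, 62)
  -> after flatten(2): (4, 334, 3100)
Output shape: (4, 3100, 334)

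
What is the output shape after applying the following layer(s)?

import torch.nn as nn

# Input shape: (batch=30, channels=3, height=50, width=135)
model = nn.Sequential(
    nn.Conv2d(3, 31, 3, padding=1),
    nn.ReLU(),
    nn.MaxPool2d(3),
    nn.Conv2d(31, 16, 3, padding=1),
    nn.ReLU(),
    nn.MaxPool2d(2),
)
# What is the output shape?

Input shape: (30, 3, 50, 135)
  -> after first Conv2d: (30, 31, 50, 135)
  -> after first MaxPool2d: (30, 31, 16, 45)
  -> after second Conv2d: (30, 16, 16, 45)
Output shape: (30, 16, 8, 22)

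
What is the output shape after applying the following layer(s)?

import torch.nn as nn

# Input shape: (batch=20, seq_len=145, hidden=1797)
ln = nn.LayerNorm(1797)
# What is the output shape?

Input shape: (20, 145, 1797)
Output shape: (20, 145, 1797)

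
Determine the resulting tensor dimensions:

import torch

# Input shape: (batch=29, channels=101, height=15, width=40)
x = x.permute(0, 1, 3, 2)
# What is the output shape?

Input shape: (29, 101, 15, 40)
Output shape: (29, 101, 40, 15)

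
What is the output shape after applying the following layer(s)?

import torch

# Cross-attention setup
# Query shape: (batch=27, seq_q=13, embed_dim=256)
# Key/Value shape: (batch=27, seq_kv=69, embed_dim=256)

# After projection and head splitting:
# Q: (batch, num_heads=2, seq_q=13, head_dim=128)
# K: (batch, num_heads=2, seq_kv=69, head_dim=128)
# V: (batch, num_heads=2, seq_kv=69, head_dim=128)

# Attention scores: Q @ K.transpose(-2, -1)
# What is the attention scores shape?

Input shape: (27, 13, 256)
Output shape: (27, 2, 13, 69)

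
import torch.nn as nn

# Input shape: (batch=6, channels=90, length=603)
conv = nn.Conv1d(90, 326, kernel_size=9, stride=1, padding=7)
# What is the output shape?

Input shape: (6, 90, 603)
Output shape: (6, 326, 609)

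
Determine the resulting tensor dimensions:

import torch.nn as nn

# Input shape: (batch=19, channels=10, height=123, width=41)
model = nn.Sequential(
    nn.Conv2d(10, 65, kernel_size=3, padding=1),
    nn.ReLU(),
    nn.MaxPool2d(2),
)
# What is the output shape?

Input shape: (19, 10, 123, 41)
  -> after Conv2d: (19, 65, 123, 41)
  -> after ReLU: (19, 65, 123, 41)
Output shape: (19, 65, 61, 20)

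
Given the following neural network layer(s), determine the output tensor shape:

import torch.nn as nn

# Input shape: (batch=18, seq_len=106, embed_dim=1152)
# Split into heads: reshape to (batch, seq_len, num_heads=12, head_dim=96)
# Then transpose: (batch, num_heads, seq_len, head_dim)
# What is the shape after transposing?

Input shape: (18, 106, 1152)
  -> after reshape: (18, 106, 12, 96)
Output shape: (18, 12, 106, 96)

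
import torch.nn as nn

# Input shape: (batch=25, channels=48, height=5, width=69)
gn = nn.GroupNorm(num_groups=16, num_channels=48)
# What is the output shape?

Input shape: (25, 48, 5, 69)
Output shape: (25, 48, 5, 69)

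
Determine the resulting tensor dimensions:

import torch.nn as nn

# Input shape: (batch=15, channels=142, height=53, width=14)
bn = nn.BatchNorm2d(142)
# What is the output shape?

Input shape: (15, 142, 53, 14)
Output shape: (15, 142, 53, 14)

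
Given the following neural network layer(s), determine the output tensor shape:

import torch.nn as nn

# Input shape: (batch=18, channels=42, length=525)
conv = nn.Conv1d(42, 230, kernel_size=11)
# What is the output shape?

Input shape: (18, 42, 525)
Output shape: (18, 230, 515)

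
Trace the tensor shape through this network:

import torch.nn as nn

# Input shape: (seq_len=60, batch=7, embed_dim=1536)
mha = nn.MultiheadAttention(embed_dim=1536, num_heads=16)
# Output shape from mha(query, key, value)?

Input shape: (60, 7, 1536)
Output shape: (60, 7, 1536)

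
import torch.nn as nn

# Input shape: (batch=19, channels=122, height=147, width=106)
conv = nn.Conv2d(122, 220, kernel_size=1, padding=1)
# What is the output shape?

Input shape: (19, 122, 147, 106)
Output shape: (19, 220, 149, 108)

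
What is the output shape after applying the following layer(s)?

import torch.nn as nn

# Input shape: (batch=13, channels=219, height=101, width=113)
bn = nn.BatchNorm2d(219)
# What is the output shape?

Input shape: (13, 219, 101, 113)
Output shape: (13, 219, 101, 113)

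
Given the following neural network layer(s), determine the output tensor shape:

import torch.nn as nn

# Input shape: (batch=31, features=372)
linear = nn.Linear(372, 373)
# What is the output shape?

Input shape: (31, 372)
Output shape: (31, 373)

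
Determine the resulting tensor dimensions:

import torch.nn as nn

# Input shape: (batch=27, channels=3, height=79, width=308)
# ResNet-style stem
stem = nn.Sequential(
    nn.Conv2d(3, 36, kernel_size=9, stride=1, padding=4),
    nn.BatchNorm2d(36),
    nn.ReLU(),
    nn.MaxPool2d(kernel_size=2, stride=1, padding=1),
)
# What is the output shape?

Input shape: (27, 3, 79, 308)
  -> after Conv2d 9x9 stride=1: (27, 36, 79, 308)
Output shape: (27, 36, 80, 309)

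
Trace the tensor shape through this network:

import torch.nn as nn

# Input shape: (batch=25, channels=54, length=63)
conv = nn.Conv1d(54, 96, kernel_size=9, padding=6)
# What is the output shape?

Input shape: (25, 54, 63)
Output shape: (25, 96, 67)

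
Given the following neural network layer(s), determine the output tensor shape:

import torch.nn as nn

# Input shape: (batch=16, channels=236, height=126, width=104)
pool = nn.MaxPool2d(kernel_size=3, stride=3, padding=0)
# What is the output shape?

Input shape: (16, 236, 126, 104)
Output shape: (16, 236, 42, 34)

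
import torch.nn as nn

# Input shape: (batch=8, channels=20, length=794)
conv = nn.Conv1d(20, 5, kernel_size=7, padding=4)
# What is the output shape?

Input shape: (8, 20, 794)
Output shape: (8, 5, 796)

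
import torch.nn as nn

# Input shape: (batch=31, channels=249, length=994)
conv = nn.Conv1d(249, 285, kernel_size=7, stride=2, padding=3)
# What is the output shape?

Input shape: (31, 249, 994)
Output shape: (31, 285, 497)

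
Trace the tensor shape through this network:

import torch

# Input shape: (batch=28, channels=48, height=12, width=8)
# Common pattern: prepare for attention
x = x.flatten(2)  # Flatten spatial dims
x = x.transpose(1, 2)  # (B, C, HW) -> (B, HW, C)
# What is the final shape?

Input shape: (28, 48, 12, 8)
  -> after flatten(2): (28, 48, 96)
Output shape: (28, 96, 48)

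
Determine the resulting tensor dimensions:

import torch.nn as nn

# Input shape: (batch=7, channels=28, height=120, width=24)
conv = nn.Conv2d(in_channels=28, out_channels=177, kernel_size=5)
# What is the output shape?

Input shape: (7, 28, 120, 24)
Output shape: (7, 177, 116, 20)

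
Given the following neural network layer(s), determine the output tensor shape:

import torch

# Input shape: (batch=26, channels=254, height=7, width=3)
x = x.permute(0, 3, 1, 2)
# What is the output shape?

Input shape: (26, 254, 7, 3)
Output shape: (26, 3, 254, 7)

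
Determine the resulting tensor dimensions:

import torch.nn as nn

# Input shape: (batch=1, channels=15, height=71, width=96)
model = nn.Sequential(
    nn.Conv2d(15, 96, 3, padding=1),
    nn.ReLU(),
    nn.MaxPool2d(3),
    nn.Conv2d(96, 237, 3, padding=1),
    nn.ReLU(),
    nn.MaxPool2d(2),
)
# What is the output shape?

Input shape: (1, 15, 71, 96)
  -> after first Conv2d: (1, 96, 71, 96)
  -> after first MaxPool2d: (1, 96, 23, 32)
  -> after second Conv2d: (1, 237, 23, 32)
Output shape: (1, 237, 11, 16)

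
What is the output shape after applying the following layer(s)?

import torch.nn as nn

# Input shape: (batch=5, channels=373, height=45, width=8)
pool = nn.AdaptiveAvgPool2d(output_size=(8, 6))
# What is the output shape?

Input shape: (5, 373, 45, 8)
Output shape: (5, 373, 8, 6)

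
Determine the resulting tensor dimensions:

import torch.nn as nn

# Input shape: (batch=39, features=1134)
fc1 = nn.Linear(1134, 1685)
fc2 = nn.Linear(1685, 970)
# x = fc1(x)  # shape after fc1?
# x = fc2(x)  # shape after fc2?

Input shape: (39, 1134)
  -> after fc1: (39, 1685)
Output shape: (39, 970)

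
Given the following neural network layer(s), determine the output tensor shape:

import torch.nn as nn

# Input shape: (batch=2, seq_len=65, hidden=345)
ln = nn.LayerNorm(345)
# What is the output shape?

Input shape: (2, 65, 345)
Output shape: (2, 65, 345)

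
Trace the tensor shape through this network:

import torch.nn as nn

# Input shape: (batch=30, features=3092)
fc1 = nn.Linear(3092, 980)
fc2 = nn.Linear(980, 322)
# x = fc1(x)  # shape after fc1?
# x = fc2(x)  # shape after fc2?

Input shape: (30, 3092)
  -> after fc1: (30, 980)
Output shape: (30, 322)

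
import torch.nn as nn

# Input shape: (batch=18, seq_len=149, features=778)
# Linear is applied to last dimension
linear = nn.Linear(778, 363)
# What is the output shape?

Input shape: (18, 149, 778)
Output shape: (18, 149, 363)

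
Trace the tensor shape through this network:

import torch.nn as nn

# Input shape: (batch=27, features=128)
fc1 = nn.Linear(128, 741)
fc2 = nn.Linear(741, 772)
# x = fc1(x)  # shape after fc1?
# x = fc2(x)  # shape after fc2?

Input shape: (27, 128)
  -> after fc1: (27, 741)
Output shape: (27, 772)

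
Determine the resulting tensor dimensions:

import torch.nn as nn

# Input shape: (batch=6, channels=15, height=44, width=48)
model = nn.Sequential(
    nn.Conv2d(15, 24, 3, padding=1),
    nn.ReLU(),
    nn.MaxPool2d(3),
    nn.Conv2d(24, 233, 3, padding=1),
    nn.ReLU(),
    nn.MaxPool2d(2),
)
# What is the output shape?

Input shape: (6, 15, 44, 48)
  -> after first Conv2d: (6, 24, 44, 48)
  -> after first MaxPool2d: (6, 24, 14, 16)
  -> after second Conv2d: (6, 233, 14, 16)
Output shape: (6, 233, 7, 8)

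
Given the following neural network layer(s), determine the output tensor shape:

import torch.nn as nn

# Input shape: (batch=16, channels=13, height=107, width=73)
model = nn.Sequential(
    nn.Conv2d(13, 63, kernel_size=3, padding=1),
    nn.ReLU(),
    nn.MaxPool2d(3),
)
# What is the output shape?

Input shape: (16, 13, 107, 73)
  -> after Conv2d: (16, 63, 107, 73)
  -> after ReLU: (16, 63, 107, 73)
Output shape: (16, 63, 35, 24)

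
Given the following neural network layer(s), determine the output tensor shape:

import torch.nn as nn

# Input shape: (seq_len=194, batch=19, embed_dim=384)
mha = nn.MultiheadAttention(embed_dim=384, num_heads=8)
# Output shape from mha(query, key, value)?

Input shape: (194, 19, 384)
Output shape: (194, 19, 384)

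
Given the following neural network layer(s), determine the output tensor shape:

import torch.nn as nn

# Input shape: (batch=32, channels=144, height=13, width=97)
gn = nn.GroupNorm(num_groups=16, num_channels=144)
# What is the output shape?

Input shape: (32, 144, 13, 97)
Output shape: (32, 144, 13, 97)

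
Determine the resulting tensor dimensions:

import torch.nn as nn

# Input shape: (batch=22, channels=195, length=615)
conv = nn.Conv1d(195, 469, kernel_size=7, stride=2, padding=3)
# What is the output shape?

Input shape: (22, 195, 615)
Output shape: (22, 469, 308)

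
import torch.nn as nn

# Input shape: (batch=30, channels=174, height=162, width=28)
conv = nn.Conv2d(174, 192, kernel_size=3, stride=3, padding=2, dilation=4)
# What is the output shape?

Input shape: (30, 174, 162, 28)
Output shape: (30, 192, 53, 8)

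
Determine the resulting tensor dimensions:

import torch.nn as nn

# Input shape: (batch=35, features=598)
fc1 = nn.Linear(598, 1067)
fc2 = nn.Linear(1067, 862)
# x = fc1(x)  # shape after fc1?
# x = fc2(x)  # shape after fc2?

Input shape: (35, 598)
  -> after fc1: (35, 1067)
Output shape: (35, 862)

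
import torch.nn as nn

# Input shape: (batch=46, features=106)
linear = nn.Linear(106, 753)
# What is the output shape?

Input shape: (46, 106)
Output shape: (46, 753)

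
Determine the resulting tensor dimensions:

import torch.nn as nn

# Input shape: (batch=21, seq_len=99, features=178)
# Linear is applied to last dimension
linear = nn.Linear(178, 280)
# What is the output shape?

Input shape: (21, 99, 178)
Output shape: (21, 99, 280)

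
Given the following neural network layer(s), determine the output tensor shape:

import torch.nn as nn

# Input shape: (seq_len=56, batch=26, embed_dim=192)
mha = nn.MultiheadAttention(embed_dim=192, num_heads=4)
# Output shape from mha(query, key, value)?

Input shape: (56, 26, 192)
Output shape: (56, 26, 192)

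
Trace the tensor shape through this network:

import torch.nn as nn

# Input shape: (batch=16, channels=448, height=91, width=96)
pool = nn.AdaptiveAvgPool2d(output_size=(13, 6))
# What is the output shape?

Input shape: (16, 448, 91, 96)
Output shape: (16, 448, 13, 6)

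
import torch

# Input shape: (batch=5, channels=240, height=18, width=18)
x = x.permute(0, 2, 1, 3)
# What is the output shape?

Input shape: (5, 240, 18, 18)
Output shape: (5, 18, 240, 18)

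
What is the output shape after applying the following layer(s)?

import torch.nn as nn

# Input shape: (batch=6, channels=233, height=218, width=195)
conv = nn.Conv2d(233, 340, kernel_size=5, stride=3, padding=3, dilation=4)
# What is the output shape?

Input shape: (6, 233, 218, 195)
Output shape: (6, 340, 70, 62)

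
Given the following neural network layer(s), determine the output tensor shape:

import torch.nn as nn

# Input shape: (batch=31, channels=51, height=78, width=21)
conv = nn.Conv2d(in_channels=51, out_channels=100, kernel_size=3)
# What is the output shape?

Input shape: (31, 51, 78, 21)
Output shape: (31, 100, 76, 19)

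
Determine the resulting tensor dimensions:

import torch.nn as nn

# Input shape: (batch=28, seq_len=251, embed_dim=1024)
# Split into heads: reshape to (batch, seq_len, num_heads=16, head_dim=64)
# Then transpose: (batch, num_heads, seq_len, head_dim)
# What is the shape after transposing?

Input shape: (28, 251, 1024)
  -> after reshape: (28, 251, 16, 64)
Output shape: (28, 16, 251, 64)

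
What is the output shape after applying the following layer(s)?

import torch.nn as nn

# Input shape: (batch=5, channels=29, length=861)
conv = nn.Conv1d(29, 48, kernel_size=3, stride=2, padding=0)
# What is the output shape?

Input shape: (5, 29, 861)
Output shape: (5, 48, 430)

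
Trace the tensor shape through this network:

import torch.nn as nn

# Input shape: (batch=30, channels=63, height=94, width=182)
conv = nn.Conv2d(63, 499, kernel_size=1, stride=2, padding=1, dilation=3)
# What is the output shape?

Input shape: (30, 63, 94, 182)
Output shape: (30, 499, 48, 92)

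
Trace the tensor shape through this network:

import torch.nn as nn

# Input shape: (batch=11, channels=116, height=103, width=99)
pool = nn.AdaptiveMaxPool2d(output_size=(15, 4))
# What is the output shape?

Input shape: (11, 116, 103, 99)
Output shape: (11, 116, 15, 4)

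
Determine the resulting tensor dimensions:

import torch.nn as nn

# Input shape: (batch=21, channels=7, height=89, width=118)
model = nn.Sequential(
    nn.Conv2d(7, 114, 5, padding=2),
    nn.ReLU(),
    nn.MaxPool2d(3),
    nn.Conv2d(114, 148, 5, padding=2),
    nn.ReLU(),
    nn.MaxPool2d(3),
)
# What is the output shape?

Input shape: (21, 7, 89, 118)
  -> after first Conv2d: (21, 114, 89, 118)
  -> after first MaxPool2d: (21, 114, 29, 39)
  -> after second Conv2d: (21, 148, 29, 39)
Output shape: (21, 148, 9, 13)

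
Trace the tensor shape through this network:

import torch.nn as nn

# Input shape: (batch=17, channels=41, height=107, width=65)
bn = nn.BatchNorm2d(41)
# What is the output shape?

Input shape: (17, 41, 107, 65)
Output shape: (17, 41, 107, 65)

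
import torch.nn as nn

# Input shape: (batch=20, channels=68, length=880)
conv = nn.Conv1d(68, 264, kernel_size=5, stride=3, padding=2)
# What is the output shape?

Input shape: (20, 68, 880)
Output shape: (20, 264, 294)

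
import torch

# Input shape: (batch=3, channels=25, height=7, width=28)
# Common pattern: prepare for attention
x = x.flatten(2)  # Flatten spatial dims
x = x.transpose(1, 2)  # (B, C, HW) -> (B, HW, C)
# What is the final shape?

Input shape: (3, 25, 7, 28)
  -> after flatten(2): (3, 25, 196)
Output shape: (3, 196, 25)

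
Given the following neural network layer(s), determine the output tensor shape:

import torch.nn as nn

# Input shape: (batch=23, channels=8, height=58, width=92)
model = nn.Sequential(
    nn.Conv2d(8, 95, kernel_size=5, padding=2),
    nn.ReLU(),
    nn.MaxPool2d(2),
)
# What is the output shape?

Input shape: (23, 8, 58, 92)
  -> after Conv2d: (23, 95, 58, 92)
  -> after ReLU: (23, 95, 58, 92)
Output shape: (23, 95, 29, 46)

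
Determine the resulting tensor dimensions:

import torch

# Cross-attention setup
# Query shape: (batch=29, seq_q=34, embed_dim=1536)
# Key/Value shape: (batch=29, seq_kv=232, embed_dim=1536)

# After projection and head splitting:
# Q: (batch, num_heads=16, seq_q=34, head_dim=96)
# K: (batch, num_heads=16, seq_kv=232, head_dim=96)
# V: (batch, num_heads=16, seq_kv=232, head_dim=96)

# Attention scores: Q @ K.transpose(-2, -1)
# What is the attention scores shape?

Input shape: (29, 34, 1536)
Output shape: (29, 16, 34, 232)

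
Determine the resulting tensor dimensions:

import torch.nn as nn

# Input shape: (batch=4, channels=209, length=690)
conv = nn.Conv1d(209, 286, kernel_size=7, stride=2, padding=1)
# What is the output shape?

Input shape: (4, 209, 690)
Output shape: (4, 286, 343)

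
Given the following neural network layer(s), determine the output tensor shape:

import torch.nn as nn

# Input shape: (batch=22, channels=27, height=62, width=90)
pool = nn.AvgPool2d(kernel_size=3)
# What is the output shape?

Input shape: (22, 27, 62, 90)
Output shape: (22, 27, 20, 30)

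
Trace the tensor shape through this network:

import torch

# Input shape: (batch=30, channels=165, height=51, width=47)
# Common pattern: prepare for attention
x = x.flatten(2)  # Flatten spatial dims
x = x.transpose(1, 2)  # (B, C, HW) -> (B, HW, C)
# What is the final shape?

Input shape: (30, 165, 51, 47)
  -> after flatten(2): (30, 165, 2397)
Output shape: (30, 2397, 165)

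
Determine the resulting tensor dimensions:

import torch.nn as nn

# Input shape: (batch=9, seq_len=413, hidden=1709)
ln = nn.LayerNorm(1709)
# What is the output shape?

Input shape: (9, 413, 1709)
Output shape: (9, 413, 1709)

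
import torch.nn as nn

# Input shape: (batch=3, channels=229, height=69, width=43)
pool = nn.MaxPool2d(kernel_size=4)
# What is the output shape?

Input shape: (3, 229, 69, 43)
Output shape: (3, 229, 17, 10)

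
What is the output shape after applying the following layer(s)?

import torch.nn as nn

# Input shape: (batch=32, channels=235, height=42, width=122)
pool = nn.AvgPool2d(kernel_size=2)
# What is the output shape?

Input shape: (32, 235, 42, 122)
Output shape: (32, 235, 21, 61)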